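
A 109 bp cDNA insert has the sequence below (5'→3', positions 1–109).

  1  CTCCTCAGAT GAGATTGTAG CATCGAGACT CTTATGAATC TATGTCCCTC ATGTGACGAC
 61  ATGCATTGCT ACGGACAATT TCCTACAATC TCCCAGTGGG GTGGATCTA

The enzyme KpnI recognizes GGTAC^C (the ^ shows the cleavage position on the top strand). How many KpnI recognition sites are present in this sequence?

No occurrence of GGTACC is present in the sequence.
KpnI does not cut: 0 sites.

0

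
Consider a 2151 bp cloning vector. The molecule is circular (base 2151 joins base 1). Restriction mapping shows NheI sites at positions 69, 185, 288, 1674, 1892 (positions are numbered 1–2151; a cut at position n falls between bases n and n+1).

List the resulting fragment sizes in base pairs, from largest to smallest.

1386, 328, 218, 116, 103 bp

Circular molecule, 5 cuts → 5 fragments:
  185 − 69 = 116 bp
  288 − 185 = 103 bp
  1674 − 288 = 1386 bp
  1892 − 1674 = 218 bp
  wrap: 2151 − 1892 + 69 = 328 bp
Sorted largest to smallest: 1386, 328, 218, 116, 103 bp.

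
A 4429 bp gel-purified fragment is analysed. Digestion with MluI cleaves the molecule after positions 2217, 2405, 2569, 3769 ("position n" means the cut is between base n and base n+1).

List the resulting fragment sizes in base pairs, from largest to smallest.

Linear molecule, 4 cuts → 5 fragments:
  2217 − 0 = 2217 bp
  2405 − 2217 = 188 bp
  2569 − 2405 = 164 bp
  3769 − 2569 = 1200 bp
  4429 − 3769 = 660 bp
Sorted largest to smallest: 2217, 1200, 660, 188, 164 bp.

2217, 1200, 660, 188, 164 bp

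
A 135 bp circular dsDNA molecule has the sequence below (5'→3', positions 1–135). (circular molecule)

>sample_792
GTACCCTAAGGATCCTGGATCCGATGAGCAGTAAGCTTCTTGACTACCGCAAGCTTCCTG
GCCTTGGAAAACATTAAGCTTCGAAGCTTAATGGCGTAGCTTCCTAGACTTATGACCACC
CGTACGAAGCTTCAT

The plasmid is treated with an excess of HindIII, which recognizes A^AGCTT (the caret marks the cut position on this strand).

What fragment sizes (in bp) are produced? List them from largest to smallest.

HindIII sites (AAGCTT) start at positions 33, 51, 76, 84, 127.
HindIII cuts after the first base of each site, so after positions 33, 51, 76, 84, 127.
Circular molecule, 5 cuts → 5 fragments:
  34–51 → 18 bp
  52–76 → 25 bp
  77–84 → 8 bp
  85–127 → 43 bp
  128–135 then 1–33 → 8 + 33 = 41 bp
Sorted largest to smallest: 43, 41, 25, 18, 8 bp.

43, 41, 25, 18, 8 bp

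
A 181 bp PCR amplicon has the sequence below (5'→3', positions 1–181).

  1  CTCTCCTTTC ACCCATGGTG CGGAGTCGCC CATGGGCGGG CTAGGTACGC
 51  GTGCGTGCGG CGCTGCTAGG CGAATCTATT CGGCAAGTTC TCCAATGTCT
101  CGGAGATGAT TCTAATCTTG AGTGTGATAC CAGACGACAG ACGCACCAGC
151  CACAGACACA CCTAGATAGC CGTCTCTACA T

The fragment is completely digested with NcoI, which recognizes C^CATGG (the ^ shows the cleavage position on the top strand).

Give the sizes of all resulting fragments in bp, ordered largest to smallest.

151, 17, 13 bp

NcoI sites (CCATGG) start at positions 13, 30.
NcoI cuts after the first base of each site, so after positions 13, 30.
Linear molecule, 2 cuts → 3 fragments:
  1–13 → 13 bp
  14–30 → 17 bp
  31–181 → 151 bp
Sorted largest to smallest: 151, 17, 13 bp.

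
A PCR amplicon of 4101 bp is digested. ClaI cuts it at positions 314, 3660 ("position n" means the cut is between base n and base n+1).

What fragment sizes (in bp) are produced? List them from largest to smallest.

Linear molecule, 2 cuts → 3 fragments:
  314 − 0 = 314 bp
  3660 − 314 = 3346 bp
  4101 − 3660 = 441 bp
Sorted largest to smallest: 3346, 441, 314 bp.

3346, 441, 314 bp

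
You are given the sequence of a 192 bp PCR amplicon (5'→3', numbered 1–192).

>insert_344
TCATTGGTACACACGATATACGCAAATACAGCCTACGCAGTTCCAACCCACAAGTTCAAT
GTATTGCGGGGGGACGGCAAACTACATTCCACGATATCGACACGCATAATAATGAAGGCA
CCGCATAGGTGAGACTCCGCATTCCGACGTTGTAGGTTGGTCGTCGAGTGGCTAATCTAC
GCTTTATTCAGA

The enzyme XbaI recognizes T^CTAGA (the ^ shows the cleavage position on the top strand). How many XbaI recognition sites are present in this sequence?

0

No occurrence of TCTAGA is present in the sequence.
XbaI does not cut: 0 sites.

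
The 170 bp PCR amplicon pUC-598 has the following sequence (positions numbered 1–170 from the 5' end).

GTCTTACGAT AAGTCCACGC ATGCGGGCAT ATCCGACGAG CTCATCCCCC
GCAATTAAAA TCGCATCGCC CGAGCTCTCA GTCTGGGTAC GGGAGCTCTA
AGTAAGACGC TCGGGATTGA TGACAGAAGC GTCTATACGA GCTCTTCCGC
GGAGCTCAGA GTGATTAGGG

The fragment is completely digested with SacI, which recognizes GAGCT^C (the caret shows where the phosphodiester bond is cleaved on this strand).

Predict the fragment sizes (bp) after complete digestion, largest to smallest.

SacI sites (GAGCTC) start at positions 38, 72, 93, 139, 152.
SacI cuts after base 5 of each site (before the last base), so after positions 42, 76, 97, 143, 156.
Linear molecule, 5 cuts → 6 fragments:
  1–42 → 42 bp
  43–76 → 34 bp
  77–97 → 21 bp
  98–143 → 46 bp
  144–156 → 13 bp
  157–170 → 14 bp
Sorted largest to smallest: 46, 42, 34, 21, 14, 13 bp.

46, 42, 34, 21, 14, 13 bp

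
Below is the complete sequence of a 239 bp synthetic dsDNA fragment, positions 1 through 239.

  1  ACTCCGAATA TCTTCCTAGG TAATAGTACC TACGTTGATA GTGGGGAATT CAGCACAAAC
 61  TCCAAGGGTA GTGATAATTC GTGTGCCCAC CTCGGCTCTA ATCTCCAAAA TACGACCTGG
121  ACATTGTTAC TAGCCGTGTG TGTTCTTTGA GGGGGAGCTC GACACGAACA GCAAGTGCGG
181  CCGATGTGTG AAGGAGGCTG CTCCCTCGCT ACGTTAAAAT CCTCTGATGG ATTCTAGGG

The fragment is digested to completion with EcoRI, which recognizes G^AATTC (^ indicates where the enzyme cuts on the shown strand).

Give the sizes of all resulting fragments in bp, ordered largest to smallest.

193, 46 bp

The EcoRI site (GAATTC) starts at position 46.
EcoRI cuts after the first base of each site, so after position 46.
Linear molecule, 1 cut → 2 fragments:
  1–46 → 46 bp
  47–239 → 193 bp
Sorted largest to smallest: 193, 46 bp.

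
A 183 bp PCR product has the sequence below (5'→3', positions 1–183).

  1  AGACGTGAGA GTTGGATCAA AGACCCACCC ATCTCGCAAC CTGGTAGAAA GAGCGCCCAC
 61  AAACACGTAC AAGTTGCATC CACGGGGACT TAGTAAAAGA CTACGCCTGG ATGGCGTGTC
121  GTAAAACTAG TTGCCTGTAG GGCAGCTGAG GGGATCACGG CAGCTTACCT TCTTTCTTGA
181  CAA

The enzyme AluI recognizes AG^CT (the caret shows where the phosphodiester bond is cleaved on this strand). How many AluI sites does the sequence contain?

AGCT occurs starting at positions 144, 162.
AluI cuts at 2 sites.

2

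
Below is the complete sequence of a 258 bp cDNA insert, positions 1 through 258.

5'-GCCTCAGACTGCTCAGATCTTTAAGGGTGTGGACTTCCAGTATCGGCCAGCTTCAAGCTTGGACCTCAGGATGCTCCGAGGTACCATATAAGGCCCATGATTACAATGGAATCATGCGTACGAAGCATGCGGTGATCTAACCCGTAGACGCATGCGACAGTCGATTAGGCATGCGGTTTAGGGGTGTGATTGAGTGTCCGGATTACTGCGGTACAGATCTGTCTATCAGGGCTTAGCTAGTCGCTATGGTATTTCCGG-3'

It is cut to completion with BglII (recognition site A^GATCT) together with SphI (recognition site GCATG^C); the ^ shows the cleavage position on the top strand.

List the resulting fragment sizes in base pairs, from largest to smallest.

114, 43, 42, 25, 19, 15 bp

BglII sites (AGATCT) start at positions 15, 215.
BglII cuts after the first base of each site, so after positions 15, 215.
SphI sites (GCATGC) start at positions 125, 150, 169.
SphI cuts after base 5 of each site (before the last base), so after positions 129, 154, 173.
Combined cut positions: 15, 129, 154, 173, 215.
Linear molecule, 5 cuts → 6 fragments:
  1–15 → 15 bp
  16–129 → 114 bp
  130–154 → 25 bp
  155–173 → 19 bp
  174–215 → 42 bp
  216–258 → 43 bp
Sorted largest to smallest: 114, 43, 42, 25, 19, 15 bp.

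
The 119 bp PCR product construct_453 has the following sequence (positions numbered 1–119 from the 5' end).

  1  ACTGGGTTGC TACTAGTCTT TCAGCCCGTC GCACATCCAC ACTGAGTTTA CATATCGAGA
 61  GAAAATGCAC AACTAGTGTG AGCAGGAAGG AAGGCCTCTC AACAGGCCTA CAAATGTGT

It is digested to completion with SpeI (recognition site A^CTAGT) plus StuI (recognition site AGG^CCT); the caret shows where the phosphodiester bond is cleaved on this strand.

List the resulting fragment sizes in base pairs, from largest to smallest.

SpeI sites (ACTAGT) start at positions 12, 72.
SpeI cuts after the first base of each site, so after positions 12, 72.
StuI sites (AGGCCT) start at positions 92, 104.
StuI cuts after base 3 of each site, so after positions 94, 106.
Combined cut positions: 12, 72, 94, 106.
Linear molecule, 4 cuts → 5 fragments:
  1–12 → 12 bp
  13–72 → 60 bp
  73–94 → 22 bp
  95–106 → 12 bp
  107–119 → 13 bp
Sorted largest to smallest: 60, 22, 13, 12, 12 bp.

60, 22, 13, 12, 12 bp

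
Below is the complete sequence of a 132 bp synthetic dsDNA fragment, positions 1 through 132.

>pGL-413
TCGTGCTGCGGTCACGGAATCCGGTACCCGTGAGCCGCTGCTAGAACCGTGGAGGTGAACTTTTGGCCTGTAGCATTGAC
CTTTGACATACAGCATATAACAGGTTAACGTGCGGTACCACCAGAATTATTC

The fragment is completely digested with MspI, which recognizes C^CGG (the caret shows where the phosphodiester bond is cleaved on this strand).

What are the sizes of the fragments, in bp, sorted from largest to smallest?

111, 21 bp

The MspI site (CCGG) starts at position 21.
MspI cuts after the first base of each site, so after position 21.
Linear molecule, 1 cut → 2 fragments:
  1–21 → 21 bp
  22–132 → 111 bp
Sorted largest to smallest: 111, 21 bp.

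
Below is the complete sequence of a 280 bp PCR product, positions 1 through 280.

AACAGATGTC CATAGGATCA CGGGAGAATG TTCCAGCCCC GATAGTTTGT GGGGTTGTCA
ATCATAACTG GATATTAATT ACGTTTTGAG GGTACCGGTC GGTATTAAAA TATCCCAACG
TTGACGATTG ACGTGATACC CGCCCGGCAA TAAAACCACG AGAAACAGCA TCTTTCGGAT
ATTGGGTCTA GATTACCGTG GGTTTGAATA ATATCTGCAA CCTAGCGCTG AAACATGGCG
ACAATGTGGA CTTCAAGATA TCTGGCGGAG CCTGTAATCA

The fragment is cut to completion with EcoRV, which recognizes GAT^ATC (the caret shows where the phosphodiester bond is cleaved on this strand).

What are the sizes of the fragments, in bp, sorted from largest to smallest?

The EcoRV site (GATATC) starts at position 257.
EcoRV cuts after base 3 of each site, so after position 259.
Linear molecule, 1 cut → 2 fragments:
  1–259 → 259 bp
  260–280 → 21 bp
Sorted largest to smallest: 259, 21 bp.

259, 21 bp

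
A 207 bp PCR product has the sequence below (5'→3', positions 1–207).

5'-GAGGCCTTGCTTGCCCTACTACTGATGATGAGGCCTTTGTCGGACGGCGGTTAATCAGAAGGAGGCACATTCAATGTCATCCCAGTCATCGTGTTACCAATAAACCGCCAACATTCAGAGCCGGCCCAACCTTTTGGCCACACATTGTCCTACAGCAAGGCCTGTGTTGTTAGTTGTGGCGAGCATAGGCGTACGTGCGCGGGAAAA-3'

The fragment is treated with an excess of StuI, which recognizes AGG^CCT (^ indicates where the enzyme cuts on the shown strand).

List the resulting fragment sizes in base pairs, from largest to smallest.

127, 47, 29, 4 bp

StuI sites (AGGCCT) start at positions 2, 31, 158.
StuI cuts after base 3 of each site, so after positions 4, 33, 160.
Linear molecule, 3 cuts → 4 fragments:
  1–4 → 4 bp
  5–33 → 29 bp
  34–160 → 127 bp
  161–207 → 47 bp
Sorted largest to smallest: 127, 47, 29, 4 bp.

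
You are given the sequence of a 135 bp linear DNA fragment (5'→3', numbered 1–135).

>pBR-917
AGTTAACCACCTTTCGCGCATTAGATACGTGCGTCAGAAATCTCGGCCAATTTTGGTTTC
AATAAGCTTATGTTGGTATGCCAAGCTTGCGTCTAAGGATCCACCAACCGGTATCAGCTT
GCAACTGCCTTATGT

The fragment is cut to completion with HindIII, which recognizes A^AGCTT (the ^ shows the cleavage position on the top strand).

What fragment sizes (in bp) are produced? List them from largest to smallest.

HindIII sites (AAGCTT) start at positions 64, 83.
HindIII cuts after the first base of each site, so after positions 64, 83.
Linear molecule, 2 cuts → 3 fragments:
  1–64 → 64 bp
  65–83 → 19 bp
  84–135 → 52 bp
Sorted largest to smallest: 64, 52, 19 bp.

64, 52, 19 bp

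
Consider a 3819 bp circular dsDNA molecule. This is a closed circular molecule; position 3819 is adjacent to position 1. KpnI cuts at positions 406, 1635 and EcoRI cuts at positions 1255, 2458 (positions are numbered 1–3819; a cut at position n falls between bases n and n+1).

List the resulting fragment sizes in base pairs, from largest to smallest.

1767, 849, 823, 380 bp

Combined cut positions (sorted): 406, 1255, 1635, 2458.
Circular molecule, 4 cuts → 4 fragments:
  1255 − 406 = 849 bp
  1635 − 1255 = 380 bp
  2458 − 1635 = 823 bp
  wrap: 3819 − 2458 + 406 = 1767 bp
Sorted largest to smallest: 1767, 849, 823, 380 bp.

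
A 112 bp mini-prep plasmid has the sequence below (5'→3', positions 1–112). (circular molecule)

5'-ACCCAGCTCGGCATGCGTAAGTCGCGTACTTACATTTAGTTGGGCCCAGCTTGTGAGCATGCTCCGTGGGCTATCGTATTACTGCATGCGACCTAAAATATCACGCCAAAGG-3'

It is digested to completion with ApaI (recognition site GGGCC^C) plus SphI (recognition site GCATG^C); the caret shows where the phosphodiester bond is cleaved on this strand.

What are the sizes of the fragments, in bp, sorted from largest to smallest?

39, 31, 27, 15 bp

The ApaI site (GGGCCC) starts at position 42.
ApaI cuts after base 5 of each site (before the last base), so after position 46.
SphI sites (GCATGC) start at positions 11, 57, 84.
SphI cuts after base 5 of each site (before the last base), so after positions 15, 61, 88.
Combined cut positions: 15, 46, 61, 88.
Circular molecule, 4 cuts → 4 fragments:
  16–46 → 31 bp
  47–61 → 15 bp
  62–88 → 27 bp
  89–112 then 1–15 → 24 + 15 = 39 bp
Sorted largest to smallest: 39, 31, 27, 15 bp.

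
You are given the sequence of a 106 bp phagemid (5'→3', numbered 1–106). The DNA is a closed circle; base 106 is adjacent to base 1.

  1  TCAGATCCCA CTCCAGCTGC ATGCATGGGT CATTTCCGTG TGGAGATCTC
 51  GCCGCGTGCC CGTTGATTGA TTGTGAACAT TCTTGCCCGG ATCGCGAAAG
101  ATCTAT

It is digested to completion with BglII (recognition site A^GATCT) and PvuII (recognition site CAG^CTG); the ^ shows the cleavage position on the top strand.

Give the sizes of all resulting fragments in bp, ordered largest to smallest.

55, 28, 23 bp

BglII sites (AGATCT) start at positions 44, 99.
BglII cuts after the first base of each site, so after positions 44, 99.
The PvuII site (CAGCTG) starts at position 14.
PvuII cuts after base 3 of each site, so after position 16.
Combined cut positions: 16, 44, 99.
Circular molecule, 3 cuts → 3 fragments:
  17–44 → 28 bp
  45–99 → 55 bp
  100–106 then 1–16 → 7 + 16 = 23 bp
Sorted largest to smallest: 55, 28, 23 bp.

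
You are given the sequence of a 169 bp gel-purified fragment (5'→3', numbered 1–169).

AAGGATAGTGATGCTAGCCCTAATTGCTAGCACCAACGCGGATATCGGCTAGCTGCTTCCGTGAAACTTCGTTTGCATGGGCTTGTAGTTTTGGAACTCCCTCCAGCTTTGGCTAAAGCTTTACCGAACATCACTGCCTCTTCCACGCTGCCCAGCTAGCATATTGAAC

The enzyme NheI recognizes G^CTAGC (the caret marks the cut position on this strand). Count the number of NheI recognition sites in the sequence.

GCTAGC occurs starting at positions 13, 26, 48, 155.
NheI cuts at 4 sites.

4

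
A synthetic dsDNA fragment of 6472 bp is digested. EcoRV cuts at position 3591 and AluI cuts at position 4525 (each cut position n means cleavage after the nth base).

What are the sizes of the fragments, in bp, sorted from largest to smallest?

Combined cut positions (sorted): 3591, 4525.
Linear molecule, 2 cuts → 3 fragments:
  3591 − 0 = 3591 bp
  4525 − 3591 = 934 bp
  6472 − 4525 = 1947 bp
Sorted largest to smallest: 3591, 1947, 934 bp.

3591, 1947, 934 bp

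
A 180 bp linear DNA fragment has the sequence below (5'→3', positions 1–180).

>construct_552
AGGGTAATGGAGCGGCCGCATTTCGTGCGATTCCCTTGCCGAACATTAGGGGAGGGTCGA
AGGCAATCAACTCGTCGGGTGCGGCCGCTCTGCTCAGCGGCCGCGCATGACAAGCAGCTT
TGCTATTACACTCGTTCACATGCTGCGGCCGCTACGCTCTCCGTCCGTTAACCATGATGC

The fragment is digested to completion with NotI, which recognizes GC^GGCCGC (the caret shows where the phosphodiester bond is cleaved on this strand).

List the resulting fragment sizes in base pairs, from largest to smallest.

69, 48, 34, 16, 13 bp

NotI sites (GCGGCCGC) start at positions 12, 81, 97, 145.
NotI cuts after base 2 of each site, so after positions 13, 82, 98, 146.
Linear molecule, 4 cuts → 5 fragments:
  1–13 → 13 bp
  14–82 → 69 bp
  83–98 → 16 bp
  99–146 → 48 bp
  147–180 → 34 bp
Sorted largest to smallest: 69, 48, 34, 16, 13 bp.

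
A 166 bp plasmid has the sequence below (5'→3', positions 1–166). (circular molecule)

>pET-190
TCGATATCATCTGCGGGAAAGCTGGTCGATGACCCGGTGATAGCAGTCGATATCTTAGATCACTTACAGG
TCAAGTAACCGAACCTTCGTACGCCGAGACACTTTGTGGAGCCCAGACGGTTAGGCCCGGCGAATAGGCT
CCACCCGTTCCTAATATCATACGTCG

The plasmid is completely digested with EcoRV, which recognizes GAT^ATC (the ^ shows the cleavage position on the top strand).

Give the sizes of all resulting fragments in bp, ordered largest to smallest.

EcoRV sites (GATATC) start at positions 3, 49.
EcoRV cuts after base 3 of each site, so after positions 5, 51.
Circular molecule, 2 cuts → 2 fragments:
  6–51 → 46 bp
  52–166 then 1–5 → 115 + 5 = 120 bp
Sorted largest to smallest: 120, 46 bp.

120, 46 bp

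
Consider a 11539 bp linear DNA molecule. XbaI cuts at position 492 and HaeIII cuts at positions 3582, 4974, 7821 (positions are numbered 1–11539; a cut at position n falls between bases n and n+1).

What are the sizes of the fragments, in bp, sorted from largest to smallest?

3718, 3090, 2847, 1392, 492 bp

Combined cut positions (sorted): 492, 3582, 4974, 7821.
Linear molecule, 4 cuts → 5 fragments:
  492 − 0 = 492 bp
  3582 − 492 = 3090 bp
  4974 − 3582 = 1392 bp
  7821 − 4974 = 2847 bp
  11539 − 7821 = 3718 bp
Sorted largest to smallest: 3718, 3090, 2847, 1392, 492 bp.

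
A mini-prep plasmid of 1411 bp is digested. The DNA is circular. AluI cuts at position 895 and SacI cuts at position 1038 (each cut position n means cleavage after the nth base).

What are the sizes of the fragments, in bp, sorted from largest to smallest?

1268, 143 bp

Combined cut positions (sorted): 895, 1038.
Circular molecule, 2 cuts → 2 fragments:
  1038 − 895 = 143 bp
  wrap: 1411 − 1038 + 895 = 1268 bp
Sorted largest to smallest: 1268, 143 bp.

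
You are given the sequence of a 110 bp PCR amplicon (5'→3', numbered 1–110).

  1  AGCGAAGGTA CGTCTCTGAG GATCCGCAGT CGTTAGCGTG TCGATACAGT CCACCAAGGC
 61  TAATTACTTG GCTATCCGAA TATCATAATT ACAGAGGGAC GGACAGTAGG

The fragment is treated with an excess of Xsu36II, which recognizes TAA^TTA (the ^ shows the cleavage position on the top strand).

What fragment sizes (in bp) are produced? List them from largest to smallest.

63, 25, 22 bp

Xsu36II sites (TAATTA) start at positions 61, 86.
Xsu36II cuts after base 3 of each site, so after positions 63, 88.
Linear molecule, 2 cuts → 3 fragments:
  1–63 → 63 bp
  64–88 → 25 bp
  89–110 → 22 bp
Sorted largest to smallest: 63, 25, 22 bp.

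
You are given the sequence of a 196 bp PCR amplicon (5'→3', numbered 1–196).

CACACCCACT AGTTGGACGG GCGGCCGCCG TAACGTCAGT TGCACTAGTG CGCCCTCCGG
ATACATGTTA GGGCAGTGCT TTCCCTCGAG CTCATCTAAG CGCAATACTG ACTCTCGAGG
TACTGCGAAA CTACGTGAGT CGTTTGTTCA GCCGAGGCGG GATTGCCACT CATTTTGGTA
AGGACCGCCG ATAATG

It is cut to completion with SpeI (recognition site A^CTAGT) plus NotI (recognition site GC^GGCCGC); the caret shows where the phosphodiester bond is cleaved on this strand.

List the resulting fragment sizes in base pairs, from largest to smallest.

SpeI sites (ACTAGT) start at positions 8, 44.
SpeI cuts after the first base of each site, so after positions 8, 44.
The NotI site (GCGGCCGC) starts at position 21.
NotI cuts after base 2 of each site, so after position 22.
Combined cut positions: 8, 22, 44.
Linear molecule, 3 cuts → 4 fragments:
  1–8 → 8 bp
  9–22 → 14 bp
  23–44 → 22 bp
  45–196 → 152 bp
Sorted largest to smallest: 152, 22, 14, 8 bp.

152, 22, 14, 8 bp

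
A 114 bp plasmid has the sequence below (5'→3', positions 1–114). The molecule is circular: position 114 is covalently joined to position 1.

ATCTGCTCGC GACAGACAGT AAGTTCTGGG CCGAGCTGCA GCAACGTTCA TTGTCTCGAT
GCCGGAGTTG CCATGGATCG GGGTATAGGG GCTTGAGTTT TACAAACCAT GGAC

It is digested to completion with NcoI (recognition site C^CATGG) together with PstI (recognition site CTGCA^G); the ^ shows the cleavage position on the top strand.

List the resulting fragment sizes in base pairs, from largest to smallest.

NcoI sites (CCATGG) start at positions 71, 107.
NcoI cuts after the first base of each site, so after positions 71, 107.
The PstI site (CTGCAG) starts at position 36.
PstI cuts after base 5 of each site (before the last base), so after position 40.
Combined cut positions: 40, 71, 107.
Circular molecule, 3 cuts → 3 fragments:
  41–71 → 31 bp
  72–107 → 36 bp
  108–114 then 1–40 → 7 + 40 = 47 bp
Sorted largest to smallest: 47, 36, 31 bp.

47, 36, 31 bp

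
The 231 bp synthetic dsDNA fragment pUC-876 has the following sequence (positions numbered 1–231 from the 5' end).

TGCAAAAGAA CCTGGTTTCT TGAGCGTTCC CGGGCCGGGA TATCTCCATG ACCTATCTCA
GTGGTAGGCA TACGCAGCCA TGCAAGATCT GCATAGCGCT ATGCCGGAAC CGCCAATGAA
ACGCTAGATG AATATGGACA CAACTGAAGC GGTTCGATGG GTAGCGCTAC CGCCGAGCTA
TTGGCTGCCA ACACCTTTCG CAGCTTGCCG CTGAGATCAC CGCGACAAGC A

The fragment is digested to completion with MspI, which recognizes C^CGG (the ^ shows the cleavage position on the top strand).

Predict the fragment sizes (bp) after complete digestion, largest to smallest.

127, 69, 30, 5 bp

MspI sites (CCGG) start at positions 30, 35, 104.
MspI cuts after the first base of each site, so after positions 30, 35, 104.
Linear molecule, 3 cuts → 4 fragments:
  1–30 → 30 bp
  31–35 → 5 bp
  36–104 → 69 bp
  105–231 → 127 bp
Sorted largest to smallest: 127, 69, 30, 5 bp.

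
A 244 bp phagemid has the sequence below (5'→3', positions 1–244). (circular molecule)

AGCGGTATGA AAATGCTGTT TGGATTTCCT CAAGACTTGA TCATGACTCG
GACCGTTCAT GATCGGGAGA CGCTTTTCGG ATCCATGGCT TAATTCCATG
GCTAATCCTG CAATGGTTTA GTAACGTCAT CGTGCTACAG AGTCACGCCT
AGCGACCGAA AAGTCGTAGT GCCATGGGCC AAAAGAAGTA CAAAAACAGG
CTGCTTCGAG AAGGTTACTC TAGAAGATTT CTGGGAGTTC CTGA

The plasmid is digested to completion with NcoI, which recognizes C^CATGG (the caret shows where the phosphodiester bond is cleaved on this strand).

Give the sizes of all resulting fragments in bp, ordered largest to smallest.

155, 76, 13 bp

NcoI sites (CCATGG) start at positions 83, 96, 172.
NcoI cuts after the first base of each site, so after positions 83, 96, 172.
Circular molecule, 3 cuts → 3 fragments:
  84–96 → 13 bp
  97–172 → 76 bp
  173–244 then 1–83 → 72 + 83 = 155 bp
Sorted largest to smallest: 155, 76, 13 bp.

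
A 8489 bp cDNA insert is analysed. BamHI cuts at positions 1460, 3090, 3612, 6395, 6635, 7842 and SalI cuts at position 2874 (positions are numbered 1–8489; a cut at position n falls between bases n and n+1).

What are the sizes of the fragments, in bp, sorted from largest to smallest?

Combined cut positions (sorted): 1460, 2874, 3090, 3612, 6395, 6635, 7842.
Linear molecule, 7 cuts → 8 fragments:
  1460 − 0 = 1460 bp
  2874 − 1460 = 1414 bp
  3090 − 2874 = 216 bp
  3612 − 3090 = 522 bp
  6395 − 3612 = 2783 bp
  6635 − 6395 = 240 bp
  7842 − 6635 = 1207 bp
  8489 − 7842 = 647 bp
Sorted largest to smallest: 2783, 1460, 1414, 1207, 647, 522, 240, 216 bp.

2783, 1460, 1414, 1207, 647, 522, 240, 216 bp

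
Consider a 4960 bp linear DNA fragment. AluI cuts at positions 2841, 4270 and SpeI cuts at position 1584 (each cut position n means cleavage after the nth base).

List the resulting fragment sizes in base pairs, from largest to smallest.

1584, 1429, 1257, 690 bp

Combined cut positions (sorted): 1584, 2841, 4270.
Linear molecule, 3 cuts → 4 fragments:
  1584 − 0 = 1584 bp
  2841 − 1584 = 1257 bp
  4270 − 2841 = 1429 bp
  4960 − 4270 = 690 bp
Sorted largest to smallest: 1584, 1429, 1257, 690 bp.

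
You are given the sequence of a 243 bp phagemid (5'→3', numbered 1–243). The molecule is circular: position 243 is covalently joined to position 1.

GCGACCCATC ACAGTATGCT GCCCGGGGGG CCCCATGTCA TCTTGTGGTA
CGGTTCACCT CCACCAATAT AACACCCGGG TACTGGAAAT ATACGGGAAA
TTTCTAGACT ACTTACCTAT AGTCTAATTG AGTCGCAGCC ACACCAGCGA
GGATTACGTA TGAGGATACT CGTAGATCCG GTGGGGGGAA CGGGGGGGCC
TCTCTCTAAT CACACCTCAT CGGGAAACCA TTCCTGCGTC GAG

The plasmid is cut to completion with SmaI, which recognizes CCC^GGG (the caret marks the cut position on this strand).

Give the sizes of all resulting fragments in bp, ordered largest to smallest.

SmaI sites (CCCGGG) start at positions 22, 75.
SmaI cuts after base 3 of each site, so after positions 24, 77.
Circular molecule, 2 cuts → 2 fragments:
  25–77 → 53 bp
  78–243 then 1–24 → 166 + 24 = 190 bp
Sorted largest to smallest: 190, 53 bp.

190, 53 bp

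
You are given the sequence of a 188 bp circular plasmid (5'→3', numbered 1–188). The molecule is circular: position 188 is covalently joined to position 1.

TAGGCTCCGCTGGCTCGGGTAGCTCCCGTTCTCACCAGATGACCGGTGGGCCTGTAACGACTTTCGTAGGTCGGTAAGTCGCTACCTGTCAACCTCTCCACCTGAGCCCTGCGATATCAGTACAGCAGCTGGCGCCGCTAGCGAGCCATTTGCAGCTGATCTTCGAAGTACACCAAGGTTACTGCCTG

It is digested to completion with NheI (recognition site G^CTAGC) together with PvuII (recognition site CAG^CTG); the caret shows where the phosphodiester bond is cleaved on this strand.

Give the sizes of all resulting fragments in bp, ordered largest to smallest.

161, 18, 9 bp

The NheI site (GCTAGC) starts at position 137.
NheI cuts after the first base of each site, so after position 137.
PvuII sites (CAGCTG) start at positions 126, 153.
PvuII cuts after base 3 of each site, so after positions 128, 155.
Combined cut positions: 128, 137, 155.
Circular molecule, 3 cuts → 3 fragments:
  129–137 → 9 bp
  138–155 → 18 bp
  156–188 then 1–128 → 33 + 128 = 161 bp
Sorted largest to smallest: 161, 18, 9 bp.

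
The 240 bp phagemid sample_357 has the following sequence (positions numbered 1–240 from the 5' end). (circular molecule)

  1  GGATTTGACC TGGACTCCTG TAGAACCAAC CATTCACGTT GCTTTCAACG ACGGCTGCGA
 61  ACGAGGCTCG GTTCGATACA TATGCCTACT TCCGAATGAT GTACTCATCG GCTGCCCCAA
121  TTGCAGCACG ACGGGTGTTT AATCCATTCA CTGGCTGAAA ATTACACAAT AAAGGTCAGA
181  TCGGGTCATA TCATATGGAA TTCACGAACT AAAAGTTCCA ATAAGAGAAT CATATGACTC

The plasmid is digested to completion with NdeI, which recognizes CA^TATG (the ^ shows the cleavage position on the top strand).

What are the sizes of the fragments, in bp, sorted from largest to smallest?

NdeI sites (CATATG) start at positions 79, 192, 231.
NdeI cuts after base 2 of each site, so after positions 80, 193, 232.
Circular molecule, 3 cuts → 3 fragments:
  81–193 → 113 bp
  194–232 → 39 bp
  233–240 then 1–80 → 8 + 80 = 88 bp
Sorted largest to smallest: 113, 88, 39 bp.

113, 88, 39 bp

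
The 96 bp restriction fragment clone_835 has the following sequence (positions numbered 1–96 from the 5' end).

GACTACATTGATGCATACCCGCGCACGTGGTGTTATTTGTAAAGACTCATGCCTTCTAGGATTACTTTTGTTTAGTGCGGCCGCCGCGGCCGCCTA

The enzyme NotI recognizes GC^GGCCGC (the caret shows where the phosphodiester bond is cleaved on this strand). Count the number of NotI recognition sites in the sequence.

2

GCGGCCGC occurs starting at positions 77, 86.
NotI cuts at 2 sites.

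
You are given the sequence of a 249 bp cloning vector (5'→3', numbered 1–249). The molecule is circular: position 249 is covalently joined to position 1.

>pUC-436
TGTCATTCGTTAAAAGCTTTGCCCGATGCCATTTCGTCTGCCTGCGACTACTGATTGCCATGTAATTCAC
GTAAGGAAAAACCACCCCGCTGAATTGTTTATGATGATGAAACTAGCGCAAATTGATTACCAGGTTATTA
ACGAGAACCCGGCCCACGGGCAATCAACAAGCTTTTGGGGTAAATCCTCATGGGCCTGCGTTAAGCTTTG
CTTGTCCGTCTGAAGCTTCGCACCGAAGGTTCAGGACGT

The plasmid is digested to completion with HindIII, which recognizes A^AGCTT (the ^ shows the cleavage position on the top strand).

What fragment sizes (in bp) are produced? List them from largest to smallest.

HindIII sites (AAGCTT) start at positions 14, 169, 203, 223.
HindIII cuts after the first base of each site, so after positions 14, 169, 203, 223.
Circular molecule, 4 cuts → 4 fragments:
  15–169 → 155 bp
  170–203 → 34 bp
  204–223 → 20 bp
  224–249 then 1–14 → 26 + 14 = 40 bp
Sorted largest to smallest: 155, 40, 34, 20 bp.

155, 40, 34, 20 bp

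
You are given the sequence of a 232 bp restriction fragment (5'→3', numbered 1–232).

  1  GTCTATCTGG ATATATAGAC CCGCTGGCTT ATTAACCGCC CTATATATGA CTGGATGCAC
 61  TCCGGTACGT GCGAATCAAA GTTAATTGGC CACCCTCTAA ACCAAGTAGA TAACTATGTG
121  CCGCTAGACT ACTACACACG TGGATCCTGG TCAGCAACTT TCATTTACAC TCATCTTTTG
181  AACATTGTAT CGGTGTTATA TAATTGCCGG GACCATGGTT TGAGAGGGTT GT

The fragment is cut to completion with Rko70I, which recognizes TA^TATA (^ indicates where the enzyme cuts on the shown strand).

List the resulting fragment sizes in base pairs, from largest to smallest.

Rko70I sites (TATATA) start at positions 12, 42, 197.
Rko70I cuts after base 2 of each site, so after positions 13, 43, 198.
Linear molecule, 3 cuts → 4 fragments:
  1–13 → 13 bp
  14–43 → 30 bp
  44–198 → 155 bp
  199–232 → 34 bp
Sorted largest to smallest: 155, 34, 30, 13 bp.

155, 34, 30, 13 bp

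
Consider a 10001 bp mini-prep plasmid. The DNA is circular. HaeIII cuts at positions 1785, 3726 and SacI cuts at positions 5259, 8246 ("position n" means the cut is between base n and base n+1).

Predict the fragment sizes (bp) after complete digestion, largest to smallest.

3540, 2987, 1941, 1533 bp

Combined cut positions (sorted): 1785, 3726, 5259, 8246.
Circular molecule, 4 cuts → 4 fragments:
  3726 − 1785 = 1941 bp
  5259 − 3726 = 1533 bp
  8246 − 5259 = 2987 bp
  wrap: 10001 − 8246 + 1785 = 3540 bp
Sorted largest to smallest: 3540, 2987, 1941, 1533 bp.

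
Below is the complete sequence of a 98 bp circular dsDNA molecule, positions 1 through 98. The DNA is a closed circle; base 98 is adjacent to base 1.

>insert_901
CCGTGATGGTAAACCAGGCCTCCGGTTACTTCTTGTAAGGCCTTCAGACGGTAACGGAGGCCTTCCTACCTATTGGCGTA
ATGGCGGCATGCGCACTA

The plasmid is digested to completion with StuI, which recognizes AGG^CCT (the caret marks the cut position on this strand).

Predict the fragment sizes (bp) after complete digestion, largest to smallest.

56, 22, 20 bp

StuI sites (AGGCCT) start at positions 16, 38, 58.
StuI cuts after base 3 of each site, so after positions 18, 40, 60.
Circular molecule, 3 cuts → 3 fragments:
  19–40 → 22 bp
  41–60 → 20 bp
  61–98 then 1–18 → 38 + 18 = 56 bp
Sorted largest to smallest: 56, 22, 20 bp.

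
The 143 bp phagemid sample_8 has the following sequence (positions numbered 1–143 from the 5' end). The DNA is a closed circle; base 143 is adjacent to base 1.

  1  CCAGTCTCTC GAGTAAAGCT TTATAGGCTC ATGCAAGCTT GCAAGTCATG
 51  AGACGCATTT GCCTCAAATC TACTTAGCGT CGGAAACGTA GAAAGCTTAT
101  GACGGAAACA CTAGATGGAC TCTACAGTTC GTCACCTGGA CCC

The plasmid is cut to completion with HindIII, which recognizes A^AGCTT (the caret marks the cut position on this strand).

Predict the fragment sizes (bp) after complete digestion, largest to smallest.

66, 58, 19 bp

HindIII sites (AAGCTT) start at positions 16, 35, 93.
HindIII cuts after the first base of each site, so after positions 16, 35, 93.
Circular molecule, 3 cuts → 3 fragments:
  17–35 → 19 bp
  36–93 → 58 bp
  94–143 then 1–16 → 50 + 16 = 66 bp
Sorted largest to smallest: 66, 58, 19 bp.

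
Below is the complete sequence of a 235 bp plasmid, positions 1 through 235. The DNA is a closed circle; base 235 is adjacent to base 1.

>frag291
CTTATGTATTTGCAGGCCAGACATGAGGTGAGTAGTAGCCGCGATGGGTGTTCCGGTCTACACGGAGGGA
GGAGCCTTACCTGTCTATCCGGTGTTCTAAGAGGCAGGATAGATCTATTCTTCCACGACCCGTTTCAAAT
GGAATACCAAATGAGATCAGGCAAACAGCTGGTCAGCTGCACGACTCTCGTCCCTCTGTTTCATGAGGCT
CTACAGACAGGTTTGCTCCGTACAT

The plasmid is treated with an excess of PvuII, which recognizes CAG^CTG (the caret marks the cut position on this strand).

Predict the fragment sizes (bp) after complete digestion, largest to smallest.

227, 8 bp

PvuII sites (CAGCTG) start at positions 166, 174.
PvuII cuts after base 3 of each site, so after positions 168, 176.
Circular molecule, 2 cuts → 2 fragments:
  169–176 → 8 bp
  177–235 then 1–168 → 59 + 168 = 227 bp
Sorted largest to smallest: 227, 8 bp.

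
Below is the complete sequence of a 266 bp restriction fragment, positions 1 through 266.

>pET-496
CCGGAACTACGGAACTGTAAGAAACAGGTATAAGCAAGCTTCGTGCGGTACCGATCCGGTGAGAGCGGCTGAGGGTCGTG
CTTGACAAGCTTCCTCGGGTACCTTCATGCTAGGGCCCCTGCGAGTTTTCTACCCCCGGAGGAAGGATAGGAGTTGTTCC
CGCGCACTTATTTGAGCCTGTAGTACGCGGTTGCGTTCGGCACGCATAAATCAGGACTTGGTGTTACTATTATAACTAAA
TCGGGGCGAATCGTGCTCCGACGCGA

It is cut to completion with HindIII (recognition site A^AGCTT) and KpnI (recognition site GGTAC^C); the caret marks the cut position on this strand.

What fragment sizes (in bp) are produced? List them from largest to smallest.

164, 36, 36, 15, 15 bp

HindIII sites (AAGCTT) start at positions 36, 87.
HindIII cuts after the first base of each site, so after positions 36, 87.
KpnI sites (GGTACC) start at positions 47, 98.
KpnI cuts after base 5 of each site (before the last base), so after positions 51, 102.
Combined cut positions: 36, 51, 87, 102.
Linear molecule, 4 cuts → 5 fragments:
  1–36 → 36 bp
  37–51 → 15 bp
  52–87 → 36 bp
  88–102 → 15 bp
  103–266 → 164 bp
Sorted largest to smallest: 164, 36, 36, 15, 15 bp.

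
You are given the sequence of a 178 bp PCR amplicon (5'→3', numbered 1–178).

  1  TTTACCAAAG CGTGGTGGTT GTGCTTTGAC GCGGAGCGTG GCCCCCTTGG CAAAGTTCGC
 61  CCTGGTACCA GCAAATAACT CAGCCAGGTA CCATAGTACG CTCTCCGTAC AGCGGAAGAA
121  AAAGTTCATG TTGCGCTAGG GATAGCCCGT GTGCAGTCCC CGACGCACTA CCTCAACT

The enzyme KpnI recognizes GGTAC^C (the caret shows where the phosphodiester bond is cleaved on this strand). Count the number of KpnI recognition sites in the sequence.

GGTACC occurs starting at positions 64, 87.
KpnI cuts at 2 sites.

2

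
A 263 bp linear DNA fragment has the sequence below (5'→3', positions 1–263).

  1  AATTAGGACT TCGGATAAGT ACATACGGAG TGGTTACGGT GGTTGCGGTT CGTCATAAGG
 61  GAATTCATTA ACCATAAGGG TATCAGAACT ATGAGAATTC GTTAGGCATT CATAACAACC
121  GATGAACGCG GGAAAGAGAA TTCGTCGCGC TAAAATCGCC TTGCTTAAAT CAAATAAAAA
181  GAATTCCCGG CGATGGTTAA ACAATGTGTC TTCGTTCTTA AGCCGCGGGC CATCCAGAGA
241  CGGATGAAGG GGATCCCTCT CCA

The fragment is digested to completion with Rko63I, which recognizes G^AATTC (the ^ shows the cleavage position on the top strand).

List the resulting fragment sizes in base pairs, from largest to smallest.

Rko63I sites (GAATTC) start at positions 61, 95, 138, 181.
Rko63I cuts after the first base of each site, so after positions 61, 95, 138, 181.
Linear molecule, 4 cuts → 5 fragments:
  1–61 → 61 bp
  62–95 → 34 bp
  96–138 → 43 bp
  139–181 → 43 bp
  182–263 → 82 bp
Sorted largest to smallest: 82, 61, 43, 43, 34 bp.

82, 61, 43, 43, 34 bp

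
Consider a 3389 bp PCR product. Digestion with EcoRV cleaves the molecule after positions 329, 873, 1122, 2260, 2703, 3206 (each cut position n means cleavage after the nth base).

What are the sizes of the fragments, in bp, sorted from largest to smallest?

Linear molecule, 6 cuts → 7 fragments:
  329 − 0 = 329 bp
  873 − 329 = 544 bp
  1122 − 873 = 249 bp
  2260 − 1122 = 1138 bp
  2703 − 2260 = 443 bp
  3206 − 2703 = 503 bp
  3389 − 3206 = 183 bp
Sorted largest to smallest: 1138, 544, 503, 443, 329, 249, 183 bp.

1138, 544, 503, 443, 329, 249, 183 bp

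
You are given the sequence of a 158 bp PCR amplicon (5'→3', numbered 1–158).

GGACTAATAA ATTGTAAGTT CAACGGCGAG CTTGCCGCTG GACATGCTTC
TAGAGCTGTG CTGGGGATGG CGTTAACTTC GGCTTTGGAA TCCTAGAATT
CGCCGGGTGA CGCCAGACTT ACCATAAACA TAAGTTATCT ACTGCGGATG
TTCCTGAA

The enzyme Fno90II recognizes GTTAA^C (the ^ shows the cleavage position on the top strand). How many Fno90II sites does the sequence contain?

1

GTTAAC occurs starting at position 72.
Fno90II cuts at 1 site.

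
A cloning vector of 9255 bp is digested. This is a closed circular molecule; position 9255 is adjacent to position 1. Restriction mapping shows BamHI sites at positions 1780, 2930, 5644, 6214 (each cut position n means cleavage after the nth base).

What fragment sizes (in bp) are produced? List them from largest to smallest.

4821, 2714, 1150, 570 bp

Circular molecule, 4 cuts → 4 fragments:
  2930 − 1780 = 1150 bp
  5644 − 2930 = 2714 bp
  6214 − 5644 = 570 bp
  wrap: 9255 − 6214 + 1780 = 4821 bp
Sorted largest to smallest: 4821, 2714, 1150, 570 bp.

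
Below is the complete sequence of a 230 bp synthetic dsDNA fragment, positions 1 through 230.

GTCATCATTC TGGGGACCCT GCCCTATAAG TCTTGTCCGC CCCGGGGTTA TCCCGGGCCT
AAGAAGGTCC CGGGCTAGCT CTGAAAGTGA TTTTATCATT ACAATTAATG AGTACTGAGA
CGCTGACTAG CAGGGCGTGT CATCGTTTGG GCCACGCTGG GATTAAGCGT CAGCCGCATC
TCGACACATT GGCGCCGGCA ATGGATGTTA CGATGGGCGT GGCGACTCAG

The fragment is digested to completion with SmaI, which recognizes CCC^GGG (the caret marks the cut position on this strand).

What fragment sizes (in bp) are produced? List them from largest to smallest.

159, 43, 17, 11 bp

SmaI sites (CCCGGG) start at positions 41, 52, 69.
SmaI cuts after base 3 of each site, so after positions 43, 54, 71.
Linear molecule, 3 cuts → 4 fragments:
  1–43 → 43 bp
  44–54 → 11 bp
  55–71 → 17 bp
  72–230 → 159 bp
Sorted largest to smallest: 159, 43, 17, 11 bp.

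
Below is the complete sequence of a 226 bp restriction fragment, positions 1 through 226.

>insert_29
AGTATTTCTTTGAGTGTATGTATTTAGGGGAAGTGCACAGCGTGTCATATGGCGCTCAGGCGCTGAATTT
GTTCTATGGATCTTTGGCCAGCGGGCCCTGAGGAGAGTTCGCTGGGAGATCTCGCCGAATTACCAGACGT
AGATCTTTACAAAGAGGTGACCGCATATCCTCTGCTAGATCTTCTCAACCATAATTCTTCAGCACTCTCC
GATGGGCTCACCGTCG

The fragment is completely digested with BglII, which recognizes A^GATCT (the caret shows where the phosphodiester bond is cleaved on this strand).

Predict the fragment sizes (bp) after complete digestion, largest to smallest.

BglII sites (AGATCT) start at positions 117, 141, 177.
BglII cuts after the first base of each site, so after positions 117, 141, 177.
Linear molecule, 3 cuts → 4 fragments:
  1–117 → 117 bp
  118–141 → 24 bp
  142–177 → 36 bp
  178–226 → 49 bp
Sorted largest to smallest: 117, 49, 36, 24 bp.

117, 49, 36, 24 bp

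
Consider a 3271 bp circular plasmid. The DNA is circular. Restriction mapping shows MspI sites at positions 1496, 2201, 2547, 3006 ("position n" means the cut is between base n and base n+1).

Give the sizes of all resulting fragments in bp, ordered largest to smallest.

1761, 705, 459, 346 bp

Circular molecule, 4 cuts → 4 fragments:
  2201 − 1496 = 705 bp
  2547 − 2201 = 346 bp
  3006 − 2547 = 459 bp
  wrap: 3271 − 3006 + 1496 = 1761 bp
Sorted largest to smallest: 1761, 705, 459, 346 bp.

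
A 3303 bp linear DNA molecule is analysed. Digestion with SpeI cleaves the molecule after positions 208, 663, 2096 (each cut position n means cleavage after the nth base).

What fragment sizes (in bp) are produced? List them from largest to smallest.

1433, 1207, 455, 208 bp

Linear molecule, 3 cuts → 4 fragments:
  208 − 0 = 208 bp
  663 − 208 = 455 bp
  2096 − 663 = 1433 bp
  3303 − 2096 = 1207 bp
Sorted largest to smallest: 1433, 1207, 455, 208 bp.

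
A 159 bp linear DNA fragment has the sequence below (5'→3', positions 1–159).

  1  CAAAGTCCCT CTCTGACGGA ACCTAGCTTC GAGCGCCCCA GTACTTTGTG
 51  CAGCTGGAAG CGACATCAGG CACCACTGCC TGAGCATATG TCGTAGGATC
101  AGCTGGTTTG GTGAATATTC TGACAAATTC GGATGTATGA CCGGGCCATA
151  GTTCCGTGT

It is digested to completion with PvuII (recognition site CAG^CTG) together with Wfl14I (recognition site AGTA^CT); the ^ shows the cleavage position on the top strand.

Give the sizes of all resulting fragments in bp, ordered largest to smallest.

PvuII sites (CAGCTG) start at positions 51, 100.
PvuII cuts after base 3 of each site, so after positions 53, 102.
The Wfl14I site (AGTACT) starts at position 40.
Wfl14I cuts after base 4 of each site, so after position 43.
Combined cut positions: 43, 53, 102.
Linear molecule, 3 cuts → 4 fragments:
  1–43 → 43 bp
  44–53 → 10 bp
  54–102 → 49 bp
  103–159 → 57 bp
Sorted largest to smallest: 57, 49, 43, 10 bp.

57, 49, 43, 10 bp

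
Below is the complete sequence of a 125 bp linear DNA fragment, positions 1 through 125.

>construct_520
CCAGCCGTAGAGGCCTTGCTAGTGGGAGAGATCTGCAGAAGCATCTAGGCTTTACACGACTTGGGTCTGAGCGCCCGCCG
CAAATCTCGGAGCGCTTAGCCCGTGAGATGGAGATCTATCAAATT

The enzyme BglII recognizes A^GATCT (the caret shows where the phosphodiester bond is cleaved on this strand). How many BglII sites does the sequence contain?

AGATCT occurs starting at positions 29, 112.
BglII cuts at 2 sites.

2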